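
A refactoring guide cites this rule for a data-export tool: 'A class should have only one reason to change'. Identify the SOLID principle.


This describes the Single Responsibility Principle (SRP)

Single Responsibility Principle (SRP)


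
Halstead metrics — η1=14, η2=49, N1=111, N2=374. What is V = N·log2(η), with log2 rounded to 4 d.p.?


Formula: V = N * log2(η), where N = N1 + N2 and η = η1 + η2
η = 14 + 49 = 63
N = 111 + 374 = 485
log2(63) ≈ 5.9773
V = 485 * 5.9773 = 2898.99

2898.99


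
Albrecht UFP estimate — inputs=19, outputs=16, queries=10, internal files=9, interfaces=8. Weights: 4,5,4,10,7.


UFP = EI*4 + EO*5 + EQ*4 + ILF*10 + EIF*7
UFP = 19*4 + 16*5 + 10*4 + 9*10 + 8*7
UFP = 76 + 80 + 40 + 90 + 56
UFP = 342

342


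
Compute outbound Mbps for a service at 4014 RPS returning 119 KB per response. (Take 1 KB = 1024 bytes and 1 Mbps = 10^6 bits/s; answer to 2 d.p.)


Formula: Mbps = payload_bytes * RPS * 8 / 1e6
Payload per request = 119 KB = 119 * 1024 = 121856 bytes
Total bytes/sec = 121856 * 4014 = 489129984
Total bits/sec = 489129984 * 8 = 3913039872
Mbps = 3913039872 / 1e6 = 3913.04

3913.04 Mbps


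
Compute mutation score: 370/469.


Mutation score = killed / total * 100
Mutation score = 370 / 469 * 100
Mutation score = 78.89%

78.89%


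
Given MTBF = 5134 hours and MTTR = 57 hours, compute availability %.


Availability = MTBF / (MTBF + MTTR)
Availability = 5134 / (5134 + 57)
Availability = 5134 / 5191
Availability = 98.9019%

98.9019%


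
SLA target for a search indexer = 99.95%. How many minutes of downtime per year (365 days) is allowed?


Formula: allowed downtime = period * (100 - SLA) / 100
Period (year (365 days)) = 525600 minutes
Unavailability fraction = (100 - 99.95) / 100
Allowed downtime = 525600 * (100 - 99.95) / 100
Allowed downtime = 262.8 minutes

262.8 minutes


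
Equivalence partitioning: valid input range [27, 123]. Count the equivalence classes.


Valid range: [27, 123]
Class 1: x < 27 — invalid
Class 2: 27 ≤ x ≤ 123 — valid
Class 3: x > 123 — invalid
Total equivalence classes: 3

3 equivalence classes


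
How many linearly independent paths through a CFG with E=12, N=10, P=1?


Formula: V(G) = E - N + 2P
V(G) = 12 - 10 + 2*1
V(G) = 2 + 2
V(G) = 4

4


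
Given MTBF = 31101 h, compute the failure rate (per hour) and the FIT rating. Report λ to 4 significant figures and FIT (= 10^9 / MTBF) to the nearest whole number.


Formula: λ = 1 / MTBF; FIT = λ × 1e9 = 1e9 / MTBF
λ = 1 / 31101 ≈ 3.215e-05 failures/hour
FIT = 1e9 / 31101 ≈ 32153 failures per 1e9 hours (nearest whole number)

λ = 3.215e-05 /h, FIT = 32153


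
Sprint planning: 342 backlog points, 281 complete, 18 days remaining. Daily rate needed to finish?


Formula: Required rate = Remaining points / Days left
Remaining = 342 - 281 = 61 points
Required rate = 61 / 18 = 3.39 points/day

3.39 points/day


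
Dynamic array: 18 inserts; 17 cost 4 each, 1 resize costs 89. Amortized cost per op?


Formula: Amortized cost = Total cost / Operations
Total cost = (17 * 4) + (1 * 89)
Total cost = 68 + 89 = 157
Amortized = 157 / 18 = 8.7222

8.7222


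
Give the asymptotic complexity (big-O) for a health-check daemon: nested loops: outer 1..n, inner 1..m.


Reasoning: product of independent bounds
Complexity: O(n*m)

O(n*m)


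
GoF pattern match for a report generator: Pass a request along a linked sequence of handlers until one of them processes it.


This matches the Chain of Responsibility pattern

Chain of Responsibility


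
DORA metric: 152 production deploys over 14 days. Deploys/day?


Formula: deployments per day = releases / days
= 152 / 14
= 10.857 deploys/day
(equivalently, 76.0 deploys/week)

10.857 deploys/day


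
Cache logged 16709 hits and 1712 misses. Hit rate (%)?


Formula: hit rate = hits / (hits + misses) * 100
hit rate = 16709 / (16709 + 1712) * 100
hit rate = 16709 / 18421 * 100
hit rate = 90.71%

90.71%


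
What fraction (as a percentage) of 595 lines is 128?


Coverage = covered / total * 100
Coverage = 128 / 595 * 100
Coverage = 21.51%

21.51%


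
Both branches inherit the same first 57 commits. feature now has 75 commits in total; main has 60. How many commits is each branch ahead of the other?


Common ancestor: commit #57
feature commits after divergence: 75 - 57 = 18
main commits after divergence: 60 - 57 = 3
feature is 18 commits ahead of main
main is 3 commits ahead of feature

feature ahead: 18, main ahead: 3


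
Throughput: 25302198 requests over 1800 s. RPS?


Formula: throughput = requests / seconds
throughput = 25302198 / 1800
throughput = 14056.78 requests/second

14056.78 requests/second


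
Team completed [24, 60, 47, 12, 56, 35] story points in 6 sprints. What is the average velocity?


Formula: Avg velocity = Total points / Number of sprints
Points: [24, 60, 47, 12, 56, 35]
Sum = 24 + 60 + 47 + 12 + 56 + 35 = 234
Avg velocity = 234 / 6 = 39.0 points/sprint

39.0 points/sprint


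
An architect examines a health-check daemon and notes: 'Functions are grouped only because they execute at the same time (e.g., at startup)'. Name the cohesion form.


Reasoning: Related by timing only
Type: Temporal cohesion

Temporal cohesion


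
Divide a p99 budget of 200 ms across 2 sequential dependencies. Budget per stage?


Formula: per_stage = total_budget / stages
per_stage = 200 / 2
per_stage = 100.0 ms

100.0 ms


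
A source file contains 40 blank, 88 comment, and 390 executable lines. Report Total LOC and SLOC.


Total LOC = blank + comment + code
Total LOC = 40 + 88 + 390 = 518
SLOC (source only) = code = 390

Total LOC: 518, SLOC: 390


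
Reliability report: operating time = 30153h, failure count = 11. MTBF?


Formula: MTBF = Total operating time / Number of failures
MTBF = 30153 / 11
MTBF = 2741.18 hours

2741.18 hours


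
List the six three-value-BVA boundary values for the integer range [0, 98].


Range: [0, 98]
Boundaries: just below min, min, min+1, max-1, max, just above max
Values: [-1, 0, 1, 97, 98, 99]

[-1, 0, 1, 97, 98, 99]


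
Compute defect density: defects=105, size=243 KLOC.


Defect density = defects / KLOC
Defect density = 105 / 243
Defect density = 0.432 defects/KLOC

0.432 defects/KLOC


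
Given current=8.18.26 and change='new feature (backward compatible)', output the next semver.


Current: 8.18.26
Change category: 'new feature (backward compatible)' → minor bump
SemVer rule: minor bump → increment MINOR, reset PATCH to 0 (MAJOR unchanged)
New: 8.19.0

8.19.0


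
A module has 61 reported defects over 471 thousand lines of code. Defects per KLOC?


Defect density = defects / KLOC
Defect density = 61 / 471
Defect density = 0.13 defects/KLOC

0.13 defects/KLOC


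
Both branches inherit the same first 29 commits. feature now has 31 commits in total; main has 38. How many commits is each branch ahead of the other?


Common ancestor: commit #29
feature commits after divergence: 31 - 29 = 2
main commits after divergence: 38 - 29 = 9
feature is 2 commits ahead of main
main is 9 commits ahead of feature

feature ahead: 2, main ahead: 9


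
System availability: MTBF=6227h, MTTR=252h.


Availability = MTBF / (MTBF + MTTR)
Availability = 6227 / (6227 + 252)
Availability = 6227 / 6479
Availability = 96.1105%

96.1105%


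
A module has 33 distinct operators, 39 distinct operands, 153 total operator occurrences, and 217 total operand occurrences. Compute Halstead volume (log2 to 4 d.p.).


Formula: V = N * log2(η), where N = N1 + N2 and η = η1 + η2
η = 33 + 39 = 72
N = 153 + 217 = 370
log2(72) ≈ 6.1699
V = 370 * 6.1699 = 2282.86

2282.86


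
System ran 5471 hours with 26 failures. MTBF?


Formula: MTBF = Total operating time / Number of failures
MTBF = 5471 / 26
MTBF = 210.42 hours

210.42 hours


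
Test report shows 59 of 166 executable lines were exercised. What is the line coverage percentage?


Coverage = covered / total * 100
Coverage = 59 / 166 * 100
Coverage = 35.54%

35.54%


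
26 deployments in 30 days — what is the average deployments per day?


Formula: deployments per day = releases / days
= 26 / 30
= 0.867 deploys/day
(equivalently, 6.07 deploys/week)

0.867 deploys/day


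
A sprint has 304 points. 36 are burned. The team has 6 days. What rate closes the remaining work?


Formula: Required rate = Remaining points / Days left
Remaining = 304 - 36 = 268 points
Required rate = 268 / 6 = 44.67 points/day

44.67 points/day


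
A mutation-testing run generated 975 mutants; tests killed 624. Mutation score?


Mutation score = killed / total * 100
Mutation score = 624 / 975 * 100
Mutation score = 64.0%

64.0%


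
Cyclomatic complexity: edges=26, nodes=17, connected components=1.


Formula: V(G) = E - N + 2P
V(G) = 26 - 17 + 2*1
V(G) = 9 + 2
V(G) = 11

11


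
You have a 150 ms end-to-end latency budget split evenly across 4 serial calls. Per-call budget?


Formula: per_stage = total_budget / stages
per_stage = 150 / 4
per_stage = 37.5 ms

37.5 ms


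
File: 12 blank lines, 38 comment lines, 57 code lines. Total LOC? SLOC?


Total LOC = blank + comment + code
Total LOC = 12 + 38 + 57 = 107
SLOC (source only) = code = 57

Total LOC: 107, SLOC: 57


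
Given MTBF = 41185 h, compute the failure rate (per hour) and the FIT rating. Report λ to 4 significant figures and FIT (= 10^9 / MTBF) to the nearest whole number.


Formula: λ = 1 / MTBF; FIT = λ × 1e9 = 1e9 / MTBF
λ = 1 / 41185 ≈ 2.428e-05 failures/hour
FIT = 1e9 / 41185 ≈ 24281 failures per 1e9 hours (nearest whole number)

λ = 2.428e-05 /h, FIT = 24281


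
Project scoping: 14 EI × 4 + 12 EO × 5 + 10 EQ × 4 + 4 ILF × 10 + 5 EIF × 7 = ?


UFP = EI*4 + EO*5 + EQ*4 + ILF*10 + EIF*7
UFP = 14*4 + 12*5 + 10*4 + 4*10 + 5*7
UFP = 56 + 60 + 40 + 40 + 35
UFP = 231

231


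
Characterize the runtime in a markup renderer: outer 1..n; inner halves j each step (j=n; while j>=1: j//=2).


Reasoning: n times log n
Complexity: O(n log n)

O(n log n)


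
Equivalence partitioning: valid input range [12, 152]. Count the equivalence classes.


Valid range: [12, 152]
Class 1: x < 12 — invalid
Class 2: 12 ≤ x ≤ 152 — valid
Class 3: x > 152 — invalid
Total equivalence classes: 3

3 equivalence classes


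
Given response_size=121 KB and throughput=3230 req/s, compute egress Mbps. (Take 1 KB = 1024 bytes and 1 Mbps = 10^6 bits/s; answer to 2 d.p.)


Formula: Mbps = payload_bytes * RPS * 8 / 1e6
Payload per request = 121 KB = 121 * 1024 = 123904 bytes
Total bytes/sec = 123904 * 3230 = 400209920
Total bits/sec = 400209920 * 8 = 3201679360
Mbps = 3201679360 / 1e6 = 3201.68

3201.68 Mbps


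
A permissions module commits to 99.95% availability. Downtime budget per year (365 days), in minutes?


Formula: allowed downtime = period * (100 - SLA) / 100
Period (year (365 days)) = 525600 minutes
Unavailability fraction = (100 - 99.95) / 100
Allowed downtime = 525600 * (100 - 99.95) / 100
Allowed downtime = 262.8 minutes

262.8 minutes


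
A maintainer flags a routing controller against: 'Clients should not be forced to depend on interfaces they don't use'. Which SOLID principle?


This describes the Interface Segregation Principle (ISP)

Interface Segregation Principle (ISP)


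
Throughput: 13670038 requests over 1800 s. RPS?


Formula: throughput = requests / seconds
throughput = 13670038 / 1800
throughput = 7594.47 requests/second

7594.47 requests/second


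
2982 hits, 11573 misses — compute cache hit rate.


Formula: hit rate = hits / (hits + misses) * 100
hit rate = 2982 / (2982 + 11573) * 100
hit rate = 2982 / 14555 * 100
hit rate = 20.49%

20.49%


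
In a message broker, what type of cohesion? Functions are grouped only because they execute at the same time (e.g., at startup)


Reasoning: Related by timing only
Type: Temporal cohesion

Temporal cohesion


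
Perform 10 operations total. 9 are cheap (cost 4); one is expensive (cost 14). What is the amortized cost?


Formula: Amortized cost = Total cost / Operations
Total cost = (9 * 4) + (1 * 14)
Total cost = 36 + 14 = 50
Amortized = 50 / 10 = 5.0

5.0


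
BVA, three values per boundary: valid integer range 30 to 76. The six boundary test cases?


Range: [30, 76]
Boundaries: just below min, min, min+1, max-1, max, just above max
Values: [29, 30, 31, 75, 76, 77]

[29, 30, 31, 75, 76, 77]


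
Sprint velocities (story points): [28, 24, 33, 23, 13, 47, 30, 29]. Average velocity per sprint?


Formula: Avg velocity = Total points / Number of sprints
Points: [28, 24, 33, 23, 13, 47, 30, 29]
Sum = 28 + 24 + 33 + 23 + 13 + 47 + 30 + 29 = 227
Avg velocity = 227 / 8 = 28.38 points/sprint

28.38 points/sprint


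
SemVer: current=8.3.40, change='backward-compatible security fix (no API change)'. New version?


Current: 8.3.40
Change category: 'backward-compatible security fix (no API change)' → patch bump
SemVer rule: patch bump → increment PATCH (MAJOR and MINOR unchanged)
New: 8.3.41

8.3.41


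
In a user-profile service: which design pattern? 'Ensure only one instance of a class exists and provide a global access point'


This matches the Singleton pattern

Singleton


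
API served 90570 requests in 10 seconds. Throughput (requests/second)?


Formula: throughput = requests / seconds
throughput = 90570 / 10
throughput = 9057.0 requests/second

9057.0 requests/second


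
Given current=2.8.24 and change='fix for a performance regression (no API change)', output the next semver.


Current: 2.8.24
Change category: 'fix for a performance regression (no API change)' → patch bump
SemVer rule: patch bump → increment PATCH (MAJOR and MINOR unchanged)
New: 2.8.25

2.8.25


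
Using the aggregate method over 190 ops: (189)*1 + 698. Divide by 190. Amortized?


Formula: Amortized cost = Total cost / Operations
Total cost = (189 * 1) + (1 * 698)
Total cost = 189 + 698 = 887
Amortized = 887 / 190 = 4.6684

4.6684


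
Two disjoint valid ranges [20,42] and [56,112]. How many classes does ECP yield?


Valid ranges: [20,42] and [56,112]
Class 1: x < 20 — invalid
Class 2: 20 ≤ x ≤ 42 — valid
Class 3: 42 < x < 56 — invalid (gap between ranges)
Class 4: 56 ≤ x ≤ 112 — valid
Class 5: x > 112 — invalid
Total equivalence classes: 5

5 equivalence classes


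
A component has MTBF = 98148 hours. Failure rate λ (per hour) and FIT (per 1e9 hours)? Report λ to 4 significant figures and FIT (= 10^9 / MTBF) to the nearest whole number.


Formula: λ = 1 / MTBF; FIT = λ × 1e9 = 1e9 / MTBF
λ = 1 / 98148 ≈ 1.019e-05 failures/hour
FIT = 1e9 / 98148 ≈ 10189 failures per 1e9 hours (nearest whole number)

λ = 1.019e-05 /h, FIT = 10189


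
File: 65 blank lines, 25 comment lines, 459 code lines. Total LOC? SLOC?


Total LOC = blank + comment + code
Total LOC = 65 + 25 + 459 = 549
SLOC (source only) = code = 459

Total LOC: 549, SLOC: 459


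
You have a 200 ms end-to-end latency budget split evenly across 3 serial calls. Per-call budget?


Formula: per_stage = total_budget / stages
per_stage = 200 / 3
per_stage = 66.67 ms

66.67 ms


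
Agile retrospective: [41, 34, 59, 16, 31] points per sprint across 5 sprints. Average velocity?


Formula: Avg velocity = Total points / Number of sprints
Points: [41, 34, 59, 16, 31]
Sum = 41 + 34 + 59 + 16 + 31 = 181
Avg velocity = 181 / 5 = 36.2 points/sprint

36.2 points/sprint


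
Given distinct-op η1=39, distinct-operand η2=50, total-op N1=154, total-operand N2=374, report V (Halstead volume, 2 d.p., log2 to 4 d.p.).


Formula: V = N * log2(η), where N = N1 + N2 and η = η1 + η2
η = 39 + 50 = 89
N = 154 + 374 = 528
log2(89) ≈ 6.4757
V = 528 * 6.4757 = 3419.17

3419.17


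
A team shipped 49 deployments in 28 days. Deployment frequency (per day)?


Formula: deployments per day = releases / days
= 49 / 28
= 1.75 deploys/day
(equivalently, 12.25 deploys/week)

1.75 deploys/day


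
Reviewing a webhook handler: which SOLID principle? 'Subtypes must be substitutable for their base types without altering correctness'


This describes the Liskov Substitution Principle (LSP)

Liskov Substitution Principle (LSP)


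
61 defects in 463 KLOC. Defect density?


Defect density = defects / KLOC
Defect density = 61 / 463
Defect density = 0.132 defects/KLOC

0.132 defects/KLOC


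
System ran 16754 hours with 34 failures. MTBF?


Formula: MTBF = Total operating time / Number of failures
MTBF = 16754 / 34
MTBF = 492.76 hours

492.76 hours


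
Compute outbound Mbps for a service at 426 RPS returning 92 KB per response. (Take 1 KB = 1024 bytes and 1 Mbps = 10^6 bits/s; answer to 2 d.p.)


Formula: Mbps = payload_bytes * RPS * 8 / 1e6
Payload per request = 92 KB = 92 * 1024 = 94208 bytes
Total bytes/sec = 94208 * 426 = 40132608
Total bits/sec = 40132608 * 8 = 321060864
Mbps = 321060864 / 1e6 = 321.06

321.06 Mbps


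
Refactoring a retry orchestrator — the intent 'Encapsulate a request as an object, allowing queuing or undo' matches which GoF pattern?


This matches the Command pattern

Command


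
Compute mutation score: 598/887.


Mutation score = killed / total * 100
Mutation score = 598 / 887 * 100
Mutation score = 67.42%

67.42%


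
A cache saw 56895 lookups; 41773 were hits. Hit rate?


Formula: hit rate = hits / (hits + misses) * 100
hit rate = 41773 / (41773 + 15122) * 100
hit rate = 41773 / 56895 * 100
hit rate = 73.42%

73.42%


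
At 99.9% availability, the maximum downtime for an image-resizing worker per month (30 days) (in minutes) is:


Formula: allowed downtime = period * (100 - SLA) / 100
Period (month (30 days)) = 43200 minutes
Unavailability fraction = (100 - 99.9) / 100
Allowed downtime = 43200 * (100 - 99.9) / 100
Allowed downtime = 43.2 minutes

43.2 minutes


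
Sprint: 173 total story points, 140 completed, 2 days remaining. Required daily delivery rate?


Formula: Required rate = Remaining points / Days left
Remaining = 173 - 140 = 33 points
Required rate = 33 / 2 = 16.5 points/day

16.5 points/day


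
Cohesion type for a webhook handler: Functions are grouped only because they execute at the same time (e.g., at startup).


Reasoning: Related by timing only
Type: Temporal cohesion

Temporal cohesion


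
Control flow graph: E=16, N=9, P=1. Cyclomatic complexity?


Formula: V(G) = E - N + 2P
V(G) = 16 - 9 + 2*1
V(G) = 7 + 2
V(G) = 9

9


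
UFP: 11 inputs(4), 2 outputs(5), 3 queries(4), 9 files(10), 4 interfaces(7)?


UFP = EI*4 + EO*5 + EQ*4 + ILF*10 + EIF*7
UFP = 11*4 + 2*5 + 3*4 + 9*10 + 4*7
UFP = 44 + 10 + 12 + 90 + 28
UFP = 184

184


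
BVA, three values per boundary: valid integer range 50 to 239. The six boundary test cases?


Range: [50, 239]
Boundaries: just below min, min, min+1, max-1, max, just above max
Values: [49, 50, 51, 238, 239, 240]

[49, 50, 51, 238, 239, 240]


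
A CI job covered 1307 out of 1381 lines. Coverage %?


Coverage = covered / total * 100
Coverage = 1307 / 1381 * 100
Coverage = 94.64%

94.64%


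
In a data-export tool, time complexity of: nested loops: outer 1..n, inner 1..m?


Reasoning: product of independent bounds
Complexity: O(n*m)

O(n*m)


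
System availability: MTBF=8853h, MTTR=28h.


Availability = MTBF / (MTBF + MTTR)
Availability = 8853 / (8853 + 28)
Availability = 8853 / 8881
Availability = 99.6847%

99.6847%


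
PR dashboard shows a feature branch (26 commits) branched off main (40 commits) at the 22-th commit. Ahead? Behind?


Common ancestor: commit #22
feature commits after divergence: 26 - 22 = 4
main commits after divergence: 40 - 22 = 18
feature is 4 commits ahead of main
main is 18 commits ahead of feature

feature ahead: 4, main ahead: 18


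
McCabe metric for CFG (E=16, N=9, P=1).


Formula: V(G) = E - N + 2P
V(G) = 16 - 9 + 2*1
V(G) = 7 + 2
V(G) = 9

9


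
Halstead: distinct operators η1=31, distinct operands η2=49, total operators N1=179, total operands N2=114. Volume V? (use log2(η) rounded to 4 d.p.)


Formula: V = N * log2(η), where N = N1 + N2 and η = η1 + η2
η = 31 + 49 = 80
N = 179 + 114 = 293
log2(80) ≈ 6.3219
V = 293 * 6.3219 = 1852.32

1852.32


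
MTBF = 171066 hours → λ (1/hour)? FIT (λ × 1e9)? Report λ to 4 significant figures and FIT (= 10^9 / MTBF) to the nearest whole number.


Formula: λ = 1 / MTBF; FIT = λ × 1e9 = 1e9 / MTBF
λ = 1 / 171066 ≈ 5.846e-06 failures/hour
FIT = 1e9 / 171066 ≈ 5846 failures per 1e9 hours (nearest whole number)

λ = 5.846e-06 /h, FIT = 5846


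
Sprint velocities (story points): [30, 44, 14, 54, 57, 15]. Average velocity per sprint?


Formula: Avg velocity = Total points / Number of sprints
Points: [30, 44, 14, 54, 57, 15]
Sum = 30 + 44 + 14 + 54 + 57 + 15 = 214
Avg velocity = 214 / 6 = 35.67 points/sprint

35.67 points/sprint


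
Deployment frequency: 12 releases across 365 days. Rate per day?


Formula: deployments per day = releases / days
= 12 / 365
= 0.033 deploys/day
(equivalently, 0.23 deploys/week)

0.033 deploys/day


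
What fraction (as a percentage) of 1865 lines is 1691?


Coverage = covered / total * 100
Coverage = 1691 / 1865 * 100
Coverage = 90.67%

90.67%


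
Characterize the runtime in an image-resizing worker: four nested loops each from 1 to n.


Reasoning: four levels of nesting
Complexity: O(n^4)

O(n^4)


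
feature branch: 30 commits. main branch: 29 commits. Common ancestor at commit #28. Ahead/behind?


Common ancestor: commit #28
feature commits after divergence: 30 - 28 = 2
main commits after divergence: 29 - 28 = 1
feature is 2 commits ahead of main
main is 1 commits ahead of feature

feature ahead: 2, main ahead: 1


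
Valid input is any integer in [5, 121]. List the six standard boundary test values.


Range: [5, 121]
Boundaries: just below min, min, min+1, max-1, max, just above max
Values: [4, 5, 6, 120, 121, 122]

[4, 5, 6, 120, 121, 122]


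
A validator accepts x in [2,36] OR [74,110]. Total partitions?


Valid ranges: [2,36] and [74,110]
Class 1: x < 2 — invalid
Class 2: 2 ≤ x ≤ 36 — valid
Class 3: 36 < x < 74 — invalid (gap between ranges)
Class 4: 74 ≤ x ≤ 110 — valid
Class 5: x > 110 — invalid
Total equivalence classes: 5

5 equivalence classes


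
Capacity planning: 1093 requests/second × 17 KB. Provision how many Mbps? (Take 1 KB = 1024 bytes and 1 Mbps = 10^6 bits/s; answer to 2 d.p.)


Formula: Mbps = payload_bytes * RPS * 8 / 1e6
Payload per request = 17 KB = 17 * 1024 = 17408 bytes
Total bytes/sec = 17408 * 1093 = 19026944
Total bits/sec = 19026944 * 8 = 152215552
Mbps = 152215552 / 1e6 = 152.22

152.22 Mbps


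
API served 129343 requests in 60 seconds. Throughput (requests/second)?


Formula: throughput = requests / seconds
throughput = 129343 / 60
throughput = 2155.72 requests/second

2155.72 requests/second


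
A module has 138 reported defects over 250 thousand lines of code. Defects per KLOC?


Defect density = defects / KLOC
Defect density = 138 / 250
Defect density = 0.552 defects/KLOC

0.552 defects/KLOC


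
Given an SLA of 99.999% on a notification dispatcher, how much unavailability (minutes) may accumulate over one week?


Formula: allowed downtime = period * (100 - SLA) / 100
Period (week) = 10080 minutes
Unavailability fraction = (100 - 99.999) / 100
Allowed downtime = 10080 * (100 - 99.999) / 100
Allowed downtime = 0.1008 minutes

0.1008 minutes


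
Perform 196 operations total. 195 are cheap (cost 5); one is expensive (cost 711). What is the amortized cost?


Formula: Amortized cost = Total cost / Operations
Total cost = (195 * 5) + (1 * 711)
Total cost = 975 + 711 = 1686
Amortized = 1686 / 196 = 8.602

8.602


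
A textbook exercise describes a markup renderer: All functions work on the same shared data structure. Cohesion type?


Reasoning: Functions share data
Type: Communicational cohesion

Communicational cohesion


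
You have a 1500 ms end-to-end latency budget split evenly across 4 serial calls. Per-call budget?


Formula: per_stage = total_budget / stages
per_stage = 1500 / 4
per_stage = 375.0 ms

375.0 ms


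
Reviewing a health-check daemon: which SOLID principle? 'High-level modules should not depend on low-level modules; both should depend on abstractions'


This describes the Dependency Inversion Principle (DIP)

Dependency Inversion Principle (DIP)


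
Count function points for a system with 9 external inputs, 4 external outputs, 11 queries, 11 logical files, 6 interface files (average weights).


UFP = EI*4 + EO*5 + EQ*4 + ILF*10 + EIF*7
UFP = 9*4 + 4*5 + 11*4 + 11*10 + 6*7
UFP = 36 + 20 + 44 + 110 + 42
UFP = 252

252


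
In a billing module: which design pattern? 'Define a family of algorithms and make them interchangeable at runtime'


This matches the Strategy pattern

Strategy


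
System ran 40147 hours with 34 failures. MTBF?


Formula: MTBF = Total operating time / Number of failures
MTBF = 40147 / 34
MTBF = 1180.79 hours

1180.79 hours


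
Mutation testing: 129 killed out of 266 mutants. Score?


Mutation score = killed / total * 100
Mutation score = 129 / 266 * 100
Mutation score = 48.5%

48.5%


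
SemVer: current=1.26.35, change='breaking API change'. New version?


Current: 1.26.35
Change category: 'breaking API change' → major bump
SemVer rule: major bump → increment MAJOR, reset MINOR and PATCH to 0
New: 2.0.0

2.0.0


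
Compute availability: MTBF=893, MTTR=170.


Availability = MTBF / (MTBF + MTTR)
Availability = 893 / (893 + 170)
Availability = 893 / 1063
Availability = 84.0075%

84.0075%


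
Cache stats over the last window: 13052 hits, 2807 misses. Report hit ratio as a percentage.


Formula: hit rate = hits / (hits + misses) * 100
hit rate = 13052 / (13052 + 2807) * 100
hit rate = 13052 / 15859 * 100
hit rate = 82.3%

82.3%


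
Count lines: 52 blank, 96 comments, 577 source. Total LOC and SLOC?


Total LOC = blank + comment + code
Total LOC = 52 + 96 + 577 = 725
SLOC (source only) = code = 577

Total LOC: 725, SLOC: 577


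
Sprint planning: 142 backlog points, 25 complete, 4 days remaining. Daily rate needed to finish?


Formula: Required rate = Remaining points / Days left
Remaining = 142 - 25 = 117 points
Required rate = 117 / 4 = 29.25 points/day

29.25 points/day


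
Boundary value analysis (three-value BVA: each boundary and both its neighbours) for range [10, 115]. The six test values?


Range: [10, 115]
Boundaries: just below min, min, min+1, max-1, max, just above max
Values: [9, 10, 11, 114, 115, 116]

[9, 10, 11, 114, 115, 116]


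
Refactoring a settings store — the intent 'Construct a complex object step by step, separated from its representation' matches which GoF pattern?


This matches the Builder pattern

Builder


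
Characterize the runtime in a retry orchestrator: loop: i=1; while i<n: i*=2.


Reasoning: i doubles each step so iterations are log2(n)
Complexity: O(log n)

O(log n)


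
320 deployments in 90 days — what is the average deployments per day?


Formula: deployments per day = releases / days
= 320 / 90
= 3.556 deploys/day
(equivalently, 24.89 deploys/week)

3.556 deploys/day


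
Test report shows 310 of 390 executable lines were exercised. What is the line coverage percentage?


Coverage = covered / total * 100
Coverage = 310 / 390 * 100
Coverage = 79.49%

79.49%


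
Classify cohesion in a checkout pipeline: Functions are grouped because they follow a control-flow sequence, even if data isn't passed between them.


Reasoning: Grouped by order of execution within a routine, not by data flow
Type: Procedural cohesion

Procedural cohesion


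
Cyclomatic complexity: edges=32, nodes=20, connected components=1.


Formula: V(G) = E - N + 2P
V(G) = 32 - 20 + 2*1
V(G) = 12 + 2
V(G) = 14

14


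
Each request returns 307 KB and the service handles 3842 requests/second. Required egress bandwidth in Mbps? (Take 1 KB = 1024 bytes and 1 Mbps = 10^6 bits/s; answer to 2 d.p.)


Formula: Mbps = payload_bytes * RPS * 8 / 1e6
Payload per request = 307 KB = 307 * 1024 = 314368 bytes
Total bytes/sec = 314368 * 3842 = 1207801856
Total bits/sec = 1207801856 * 8 = 9662414848
Mbps = 9662414848 / 1e6 = 9662.41

9662.41 Mbps


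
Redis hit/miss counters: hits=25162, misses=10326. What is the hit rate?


Formula: hit rate = hits / (hits + misses) * 100
hit rate = 25162 / (25162 + 10326) * 100
hit rate = 25162 / 35488 * 100
hit rate = 70.9%

70.9%


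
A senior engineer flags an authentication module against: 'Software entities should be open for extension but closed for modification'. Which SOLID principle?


This describes the Open/Closed Principle (OCP)

Open/Closed Principle (OCP)


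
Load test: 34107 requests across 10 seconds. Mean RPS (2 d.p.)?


Formula: throughput = requests / seconds
throughput = 34107 / 10
throughput = 3410.7 requests/second

3410.7 requests/second


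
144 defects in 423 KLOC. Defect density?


Defect density = defects / KLOC
Defect density = 144 / 423
Defect density = 0.34 defects/KLOC

0.34 defects/KLOC


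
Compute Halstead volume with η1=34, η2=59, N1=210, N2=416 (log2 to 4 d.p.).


Formula: V = N * log2(η), where N = N1 + N2 and η = η1 + η2
η = 34 + 59 = 93
N = 210 + 416 = 626
log2(93) ≈ 6.5392
V = 626 * 6.5392 = 4093.54

4093.54


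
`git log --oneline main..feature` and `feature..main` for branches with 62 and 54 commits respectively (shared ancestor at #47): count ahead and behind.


Common ancestor: commit #47
feature commits after divergence: 62 - 47 = 15
main commits after divergence: 54 - 47 = 7
feature is 15 commits ahead of main
main is 7 commits ahead of feature

feature ahead: 15, main ahead: 7


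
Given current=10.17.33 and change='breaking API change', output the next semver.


Current: 10.17.33
Change category: 'breaking API change' → major bump
SemVer rule: major bump → increment MAJOR, reset MINOR and PATCH to 0
New: 11.0.0

11.0.0


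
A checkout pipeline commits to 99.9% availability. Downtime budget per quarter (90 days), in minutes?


Formula: allowed downtime = period * (100 - SLA) / 100
Period (quarter (90 days)) = 129600 minutes
Unavailability fraction = (100 - 99.9) / 100
Allowed downtime = 129600 * (100 - 99.9) / 100
Allowed downtime = 129.6 minutes

129.6 minutes


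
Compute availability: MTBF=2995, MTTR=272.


Availability = MTBF / (MTBF + MTTR)
Availability = 2995 / (2995 + 272)
Availability = 2995 / 3267
Availability = 91.6743%

91.6743%


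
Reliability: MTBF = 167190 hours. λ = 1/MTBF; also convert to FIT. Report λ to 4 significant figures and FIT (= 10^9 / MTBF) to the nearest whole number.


Formula: λ = 1 / MTBF; FIT = λ × 1e9 = 1e9 / MTBF
λ = 1 / 167190 ≈ 5.981e-06 failures/hour
FIT = 1e9 / 167190 ≈ 5981 failures per 1e9 hours (nearest whole number)

λ = 5.981e-06 /h, FIT = 5981


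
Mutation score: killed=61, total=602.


Mutation score = killed / total * 100
Mutation score = 61 / 602 * 100
Mutation score = 10.13%

10.13%


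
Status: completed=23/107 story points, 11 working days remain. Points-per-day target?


Formula: Required rate = Remaining points / Days left
Remaining = 107 - 23 = 84 points
Required rate = 84 / 11 = 7.64 points/day

7.64 points/day


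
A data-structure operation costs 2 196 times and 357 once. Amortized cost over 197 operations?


Formula: Amortized cost = Total cost / Operations
Total cost = (196 * 2) + (1 * 357)
Total cost = 392 + 357 = 749
Amortized = 749 / 197 = 3.802

3.802


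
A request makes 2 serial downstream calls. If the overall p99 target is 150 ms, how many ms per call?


Formula: per_stage = total_budget / stages
per_stage = 150 / 2
per_stage = 75.0 ms

75.0 ms


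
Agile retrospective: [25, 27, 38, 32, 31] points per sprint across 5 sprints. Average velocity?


Formula: Avg velocity = Total points / Number of sprints
Points: [25, 27, 38, 32, 31]
Sum = 25 + 27 + 38 + 32 + 31 = 153
Avg velocity = 153 / 5 = 30.6 points/sprint

30.6 points/sprint


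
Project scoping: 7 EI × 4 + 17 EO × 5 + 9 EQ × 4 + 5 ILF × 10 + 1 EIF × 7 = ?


UFP = EI*4 + EO*5 + EQ*4 + ILF*10 + EIF*7
UFP = 7*4 + 17*5 + 9*4 + 5*10 + 1*7
UFP = 28 + 85 + 36 + 50 + 7
UFP = 206

206


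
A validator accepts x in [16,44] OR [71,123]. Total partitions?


Valid ranges: [16,44] and [71,123]
Class 1: x < 16 — invalid
Class 2: 16 ≤ x ≤ 44 — valid
Class 3: 44 < x < 71 — invalid (gap between ranges)
Class 4: 71 ≤ x ≤ 123 — valid
Class 5: x > 123 — invalid
Total equivalence classes: 5

5 equivalence classes


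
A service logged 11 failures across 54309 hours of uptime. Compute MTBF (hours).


Formula: MTBF = Total operating time / Number of failures
MTBF = 54309 / 11
MTBF = 4937.18 hours

4937.18 hours


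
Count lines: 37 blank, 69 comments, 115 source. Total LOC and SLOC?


Total LOC = blank + comment + code
Total LOC = 37 + 69 + 115 = 221
SLOC (source only) = code = 115

Total LOC: 221, SLOC: 115


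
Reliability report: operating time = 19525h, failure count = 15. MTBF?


Formula: MTBF = Total operating time / Number of failures
MTBF = 19525 / 15
MTBF = 1301.67 hours

1301.67 hours


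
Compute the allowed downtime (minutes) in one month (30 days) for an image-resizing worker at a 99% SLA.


Formula: allowed downtime = period * (100 - SLA) / 100
Period (month (30 days)) = 43200 minutes
Unavailability fraction = (100 - 99.0) / 100
Allowed downtime = 43200 * (100 - 99.0) / 100
Allowed downtime = 432.0 minutes

432.0 minutes


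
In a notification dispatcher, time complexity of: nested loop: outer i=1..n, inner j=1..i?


Reasoning: triangle: n(n+1)/2 ~ n^2/2
Complexity: O(n^2)

O(n^2)


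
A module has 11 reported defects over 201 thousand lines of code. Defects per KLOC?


Defect density = defects / KLOC
Defect density = 11 / 201
Defect density = 0.055 defects/KLOC

0.055 defects/KLOC


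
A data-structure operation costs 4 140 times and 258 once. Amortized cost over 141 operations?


Formula: Amortized cost = Total cost / Operations
Total cost = (140 * 4) + (1 * 258)
Total cost = 560 + 258 = 818
Amortized = 818 / 141 = 5.8014

5.8014


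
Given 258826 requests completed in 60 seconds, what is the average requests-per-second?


Formula: throughput = requests / seconds
throughput = 258826 / 60
throughput = 4313.77 requests/second

4313.77 requests/second


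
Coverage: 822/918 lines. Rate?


Coverage = covered / total * 100
Coverage = 822 / 918 * 100
Coverage = 89.54%

89.54%


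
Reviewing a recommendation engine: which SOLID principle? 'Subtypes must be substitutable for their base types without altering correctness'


This describes the Liskov Substitution Principle (LSP)

Liskov Substitution Principle (LSP)


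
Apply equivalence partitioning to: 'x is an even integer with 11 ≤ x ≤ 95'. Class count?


Constraint: even integers in [11, 95]
Class 1: x < 11 — out-of-range invalid
Class 2: x in [11,95] but odd — wrong type invalid
Class 3: x in [11,95] and even — valid
Class 4: x > 95 — out-of-range invalid
Total equivalence classes: 4

4 equivalence classes


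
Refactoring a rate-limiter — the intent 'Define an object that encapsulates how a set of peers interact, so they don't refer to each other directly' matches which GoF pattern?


This matches the Mediator pattern

Mediator


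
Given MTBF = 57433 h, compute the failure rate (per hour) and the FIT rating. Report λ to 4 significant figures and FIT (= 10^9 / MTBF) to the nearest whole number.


Formula: λ = 1 / MTBF; FIT = λ × 1e9 = 1e9 / MTBF
λ = 1 / 57433 ≈ 1.741e-05 failures/hour
FIT = 1e9 / 57433 ≈ 17412 failures per 1e9 hours (nearest whole number)

λ = 1.741e-05 /h, FIT = 17412


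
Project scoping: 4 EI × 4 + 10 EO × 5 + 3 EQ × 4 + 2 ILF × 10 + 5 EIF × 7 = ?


UFP = EI*4 + EO*5 + EQ*4 + ILF*10 + EIF*7
UFP = 4*4 + 10*5 + 3*4 + 2*10 + 5*7
UFP = 16 + 50 + 12 + 20 + 35
UFP = 133

133


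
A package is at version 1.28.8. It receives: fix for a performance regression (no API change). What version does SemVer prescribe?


Current: 1.28.8
Change category: 'fix for a performance regression (no API change)' → patch bump
SemVer rule: patch bump → increment PATCH (MAJOR and MINOR unchanged)
New: 1.28.9

1.28.9


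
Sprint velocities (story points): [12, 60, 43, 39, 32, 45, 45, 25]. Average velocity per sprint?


Formula: Avg velocity = Total points / Number of sprints
Points: [12, 60, 43, 39, 32, 45, 45, 25]
Sum = 12 + 60 + 43 + 39 + 32 + 45 + 45 + 25 = 301
Avg velocity = 301 / 8 = 37.63 points/sprint

37.63 points/sprint


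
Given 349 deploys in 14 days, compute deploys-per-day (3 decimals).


Formula: deployments per day = releases / days
= 349 / 14
= 24.929 deploys/day
(equivalently, 174.5 deploys/week)

24.929 deploys/day


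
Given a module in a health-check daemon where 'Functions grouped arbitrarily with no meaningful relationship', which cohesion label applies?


Reasoning: Worst: random grouping
Type: Coincidental cohesion

Coincidental cohesion


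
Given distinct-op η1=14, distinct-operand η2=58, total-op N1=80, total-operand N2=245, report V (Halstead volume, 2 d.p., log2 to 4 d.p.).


Formula: V = N * log2(η), where N = N1 + N2 and η = η1 + η2
η = 14 + 58 = 72
N = 80 + 245 = 325
log2(72) ≈ 6.1699
V = 325 * 6.1699 = 2005.22

2005.22


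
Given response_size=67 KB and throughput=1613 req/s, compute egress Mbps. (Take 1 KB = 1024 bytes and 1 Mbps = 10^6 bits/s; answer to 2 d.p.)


Formula: Mbps = payload_bytes * RPS * 8 / 1e6
Payload per request = 67 KB = 67 * 1024 = 68608 bytes
Total bytes/sec = 68608 * 1613 = 110664704
Total bits/sec = 110664704 * 8 = 885317632
Mbps = 885317632 / 1e6 = 885.32

885.32 Mbps


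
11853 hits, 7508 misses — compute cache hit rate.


Formula: hit rate = hits / (hits + misses) * 100
hit rate = 11853 / (11853 + 7508) * 100
hit rate = 11853 / 19361 * 100
hit rate = 61.22%

61.22%


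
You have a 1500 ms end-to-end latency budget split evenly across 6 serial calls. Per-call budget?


Formula: per_stage = total_budget / stages
per_stage = 1500 / 6
per_stage = 250.0 ms

250.0 ms


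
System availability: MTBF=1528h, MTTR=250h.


Availability = MTBF / (MTBF + MTTR)
Availability = 1528 / (1528 + 250)
Availability = 1528 / 1778
Availability = 85.9393%

85.9393%


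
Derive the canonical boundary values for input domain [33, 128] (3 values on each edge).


Range: [33, 128]
Boundaries: just below min, min, min+1, max-1, max, just above max
Values: [32, 33, 34, 127, 128, 129]

[32, 33, 34, 127, 128, 129]


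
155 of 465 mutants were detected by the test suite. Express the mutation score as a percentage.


Mutation score = killed / total * 100
Mutation score = 155 / 465 * 100
Mutation score = 33.33%

33.33%


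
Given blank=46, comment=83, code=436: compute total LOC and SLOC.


Total LOC = blank + comment + code
Total LOC = 46 + 83 + 436 = 565
SLOC (source only) = code = 436

Total LOC: 565, SLOC: 436


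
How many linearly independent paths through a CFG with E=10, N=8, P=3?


Formula: V(G) = E - N + 2P
V(G) = 10 - 8 + 2*3
V(G) = 2 + 6
V(G) = 8

8


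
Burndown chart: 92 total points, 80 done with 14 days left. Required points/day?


Formula: Required rate = Remaining points / Days left
Remaining = 92 - 80 = 12 points
Required rate = 12 / 14 = 0.86 points/day

0.86 points/day


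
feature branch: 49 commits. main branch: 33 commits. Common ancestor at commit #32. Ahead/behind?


Common ancestor: commit #32
feature commits after divergence: 49 - 32 = 17
main commits after divergence: 33 - 32 = 1
feature is 17 commits ahead of main
main is 1 commits ahead of feature

feature ahead: 17, main ahead: 1
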